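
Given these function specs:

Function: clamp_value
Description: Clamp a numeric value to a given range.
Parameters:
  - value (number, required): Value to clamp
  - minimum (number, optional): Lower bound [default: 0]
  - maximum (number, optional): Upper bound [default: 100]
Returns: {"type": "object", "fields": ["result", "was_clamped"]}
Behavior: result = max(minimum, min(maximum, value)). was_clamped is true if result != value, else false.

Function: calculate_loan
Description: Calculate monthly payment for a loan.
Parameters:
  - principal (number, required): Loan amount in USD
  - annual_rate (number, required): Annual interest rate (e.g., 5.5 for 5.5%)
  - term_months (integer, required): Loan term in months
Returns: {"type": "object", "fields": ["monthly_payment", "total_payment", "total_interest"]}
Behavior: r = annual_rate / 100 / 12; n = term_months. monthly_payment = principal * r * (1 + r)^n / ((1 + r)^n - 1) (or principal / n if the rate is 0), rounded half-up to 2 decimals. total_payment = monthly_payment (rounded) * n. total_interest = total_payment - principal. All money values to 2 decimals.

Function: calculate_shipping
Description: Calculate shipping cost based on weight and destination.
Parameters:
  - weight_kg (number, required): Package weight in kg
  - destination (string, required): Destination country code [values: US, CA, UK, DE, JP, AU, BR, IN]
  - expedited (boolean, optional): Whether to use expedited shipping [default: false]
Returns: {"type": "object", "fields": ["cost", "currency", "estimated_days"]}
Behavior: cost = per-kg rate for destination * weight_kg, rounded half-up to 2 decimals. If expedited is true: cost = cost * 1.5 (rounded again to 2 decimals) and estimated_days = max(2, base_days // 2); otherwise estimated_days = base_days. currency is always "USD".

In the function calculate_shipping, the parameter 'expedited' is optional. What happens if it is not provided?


The calculate_shipping spec declares:
  - expedited (boolean, optional): Whether to use expedited shipping [default: false]
It defaults to false


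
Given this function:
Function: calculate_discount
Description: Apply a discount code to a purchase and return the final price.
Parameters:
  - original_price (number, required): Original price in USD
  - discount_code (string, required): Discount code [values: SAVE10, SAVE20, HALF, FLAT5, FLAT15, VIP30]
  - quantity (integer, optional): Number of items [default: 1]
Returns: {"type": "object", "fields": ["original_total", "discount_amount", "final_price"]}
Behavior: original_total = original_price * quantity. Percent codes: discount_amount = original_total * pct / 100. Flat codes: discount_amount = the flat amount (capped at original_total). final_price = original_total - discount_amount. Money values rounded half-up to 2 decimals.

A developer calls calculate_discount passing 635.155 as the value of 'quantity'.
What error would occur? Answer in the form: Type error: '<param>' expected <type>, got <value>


Spec: 'quantity' is declared as integer; 635.155 is a non-integer number.
Type error: 'quantity' expected integer, got 635.155


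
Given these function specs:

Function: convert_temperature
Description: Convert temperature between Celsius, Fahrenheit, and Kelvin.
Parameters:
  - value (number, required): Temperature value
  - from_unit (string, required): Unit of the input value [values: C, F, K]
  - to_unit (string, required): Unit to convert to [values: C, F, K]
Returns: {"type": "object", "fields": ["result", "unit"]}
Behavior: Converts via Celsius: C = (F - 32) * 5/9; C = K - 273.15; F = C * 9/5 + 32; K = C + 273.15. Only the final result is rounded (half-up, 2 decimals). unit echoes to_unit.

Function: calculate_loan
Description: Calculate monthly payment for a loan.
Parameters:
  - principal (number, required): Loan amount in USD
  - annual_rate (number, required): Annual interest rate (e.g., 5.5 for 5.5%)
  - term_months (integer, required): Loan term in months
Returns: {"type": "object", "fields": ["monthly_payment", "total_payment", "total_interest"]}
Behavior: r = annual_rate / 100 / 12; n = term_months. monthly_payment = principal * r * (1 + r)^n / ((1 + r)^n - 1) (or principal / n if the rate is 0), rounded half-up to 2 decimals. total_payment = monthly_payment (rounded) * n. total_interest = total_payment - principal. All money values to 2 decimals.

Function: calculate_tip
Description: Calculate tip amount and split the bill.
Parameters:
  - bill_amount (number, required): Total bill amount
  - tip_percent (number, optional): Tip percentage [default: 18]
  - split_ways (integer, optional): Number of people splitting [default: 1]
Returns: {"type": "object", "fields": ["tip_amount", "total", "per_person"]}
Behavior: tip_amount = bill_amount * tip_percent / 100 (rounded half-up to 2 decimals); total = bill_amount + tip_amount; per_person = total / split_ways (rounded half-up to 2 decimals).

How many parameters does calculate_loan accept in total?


Parameters of calculate_loan: principal (required), annual_rate (required), term_months (required)
Total:
3


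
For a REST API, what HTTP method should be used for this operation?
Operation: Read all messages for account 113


GET = read, POST = create, PUT = update/replace, DELETE = remove
This operation is a read.
GET


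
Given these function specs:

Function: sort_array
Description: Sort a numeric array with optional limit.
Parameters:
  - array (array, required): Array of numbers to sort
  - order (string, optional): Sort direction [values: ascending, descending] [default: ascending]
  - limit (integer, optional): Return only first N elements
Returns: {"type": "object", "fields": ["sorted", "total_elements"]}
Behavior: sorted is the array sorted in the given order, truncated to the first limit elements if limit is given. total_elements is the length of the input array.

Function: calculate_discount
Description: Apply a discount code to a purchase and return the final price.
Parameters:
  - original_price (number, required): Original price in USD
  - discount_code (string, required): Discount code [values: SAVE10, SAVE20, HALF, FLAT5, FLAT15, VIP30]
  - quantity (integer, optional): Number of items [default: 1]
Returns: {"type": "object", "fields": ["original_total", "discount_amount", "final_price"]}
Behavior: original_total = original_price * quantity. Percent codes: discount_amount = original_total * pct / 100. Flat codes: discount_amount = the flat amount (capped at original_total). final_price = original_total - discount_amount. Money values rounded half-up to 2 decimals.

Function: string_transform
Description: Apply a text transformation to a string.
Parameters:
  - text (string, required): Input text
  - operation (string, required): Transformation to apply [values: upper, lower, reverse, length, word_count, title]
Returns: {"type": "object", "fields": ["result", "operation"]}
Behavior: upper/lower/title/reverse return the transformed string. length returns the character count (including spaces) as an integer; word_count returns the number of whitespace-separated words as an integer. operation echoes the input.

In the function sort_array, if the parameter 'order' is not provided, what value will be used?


The sort_array spec declares:
  - order (string, optional): Sort direction [values: ascending, descending] [default: ascending]
Default:
ascending


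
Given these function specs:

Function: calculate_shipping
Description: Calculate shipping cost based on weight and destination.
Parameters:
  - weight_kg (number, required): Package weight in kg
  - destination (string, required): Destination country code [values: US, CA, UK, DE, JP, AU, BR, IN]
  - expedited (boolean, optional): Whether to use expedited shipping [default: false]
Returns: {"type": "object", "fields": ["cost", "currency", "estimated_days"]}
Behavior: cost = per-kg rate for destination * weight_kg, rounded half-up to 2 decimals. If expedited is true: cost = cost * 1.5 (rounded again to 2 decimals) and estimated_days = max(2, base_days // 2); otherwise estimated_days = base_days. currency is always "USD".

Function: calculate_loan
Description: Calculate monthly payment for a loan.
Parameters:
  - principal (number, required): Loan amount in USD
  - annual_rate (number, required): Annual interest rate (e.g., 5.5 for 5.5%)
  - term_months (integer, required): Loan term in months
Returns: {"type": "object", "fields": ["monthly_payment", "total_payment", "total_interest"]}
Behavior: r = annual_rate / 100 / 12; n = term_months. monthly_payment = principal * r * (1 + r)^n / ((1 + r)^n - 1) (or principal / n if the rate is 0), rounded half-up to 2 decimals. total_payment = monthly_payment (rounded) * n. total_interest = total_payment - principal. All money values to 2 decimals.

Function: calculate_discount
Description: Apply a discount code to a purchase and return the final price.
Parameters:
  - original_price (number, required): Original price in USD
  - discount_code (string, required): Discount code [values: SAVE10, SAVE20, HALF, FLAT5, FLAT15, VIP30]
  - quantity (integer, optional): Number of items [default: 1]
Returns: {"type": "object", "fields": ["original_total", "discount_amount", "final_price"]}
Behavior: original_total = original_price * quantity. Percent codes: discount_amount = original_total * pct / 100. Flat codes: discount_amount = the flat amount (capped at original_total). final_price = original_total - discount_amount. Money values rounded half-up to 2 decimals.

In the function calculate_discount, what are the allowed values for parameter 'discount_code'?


The calculate_discount spec declares:
  - discount_code (string, required): Discount code [values: SAVE10, SAVE20, HALF, FLAT5, FLAT15, VIP30]
Allowed values:
SAVE10, SAVE20, HALF, FLAT5, FLAT15, VIP30


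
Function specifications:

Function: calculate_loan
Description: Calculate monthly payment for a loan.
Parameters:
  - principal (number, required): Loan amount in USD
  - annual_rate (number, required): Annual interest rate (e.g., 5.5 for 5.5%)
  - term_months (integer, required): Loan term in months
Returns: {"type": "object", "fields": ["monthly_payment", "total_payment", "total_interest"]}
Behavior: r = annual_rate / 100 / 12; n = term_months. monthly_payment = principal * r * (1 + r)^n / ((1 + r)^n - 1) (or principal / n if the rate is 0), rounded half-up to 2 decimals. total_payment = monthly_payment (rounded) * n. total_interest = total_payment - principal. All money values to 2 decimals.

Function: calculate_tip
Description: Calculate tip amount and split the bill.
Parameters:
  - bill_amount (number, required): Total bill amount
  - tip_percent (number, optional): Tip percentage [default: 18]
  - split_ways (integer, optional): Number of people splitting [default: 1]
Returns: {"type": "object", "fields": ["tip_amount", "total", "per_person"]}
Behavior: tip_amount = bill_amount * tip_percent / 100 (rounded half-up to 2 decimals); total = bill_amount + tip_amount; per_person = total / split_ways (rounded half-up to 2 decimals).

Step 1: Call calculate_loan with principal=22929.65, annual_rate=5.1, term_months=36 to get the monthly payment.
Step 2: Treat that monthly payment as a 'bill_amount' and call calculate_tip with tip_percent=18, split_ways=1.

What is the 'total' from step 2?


Step 1: calculate_loan(principal=22929.65, annual_rate=5.1, term_months=36)
  r = 5.1 / 100 / 12 = 0.00425 (keep full precision)
  (1 + r)^36 = 1.16494723
  monthly_payment = 22929.65 * 0.00425 * 1.16494723 / (1.16494723 - 1) = 688.252144 -> 688.25
  total_payment = 688.25 * 36 = 24777.00
  total_interest = 24777.00 - 22929.65 = 1847.35
  -> monthly_payment = 688.25
Step 2: calculate_tip(bill_amount=688.25, tip_percent=18, split_ways=1)
  tip_amount = 688.25 * 18/100 = 123.885 -> 123.89
  total = 688.25 + 123.89 = 812.14
  per_person = 812.14 / 1 = 812.14 -> 812.14
  -> total = 812.14
$812.14


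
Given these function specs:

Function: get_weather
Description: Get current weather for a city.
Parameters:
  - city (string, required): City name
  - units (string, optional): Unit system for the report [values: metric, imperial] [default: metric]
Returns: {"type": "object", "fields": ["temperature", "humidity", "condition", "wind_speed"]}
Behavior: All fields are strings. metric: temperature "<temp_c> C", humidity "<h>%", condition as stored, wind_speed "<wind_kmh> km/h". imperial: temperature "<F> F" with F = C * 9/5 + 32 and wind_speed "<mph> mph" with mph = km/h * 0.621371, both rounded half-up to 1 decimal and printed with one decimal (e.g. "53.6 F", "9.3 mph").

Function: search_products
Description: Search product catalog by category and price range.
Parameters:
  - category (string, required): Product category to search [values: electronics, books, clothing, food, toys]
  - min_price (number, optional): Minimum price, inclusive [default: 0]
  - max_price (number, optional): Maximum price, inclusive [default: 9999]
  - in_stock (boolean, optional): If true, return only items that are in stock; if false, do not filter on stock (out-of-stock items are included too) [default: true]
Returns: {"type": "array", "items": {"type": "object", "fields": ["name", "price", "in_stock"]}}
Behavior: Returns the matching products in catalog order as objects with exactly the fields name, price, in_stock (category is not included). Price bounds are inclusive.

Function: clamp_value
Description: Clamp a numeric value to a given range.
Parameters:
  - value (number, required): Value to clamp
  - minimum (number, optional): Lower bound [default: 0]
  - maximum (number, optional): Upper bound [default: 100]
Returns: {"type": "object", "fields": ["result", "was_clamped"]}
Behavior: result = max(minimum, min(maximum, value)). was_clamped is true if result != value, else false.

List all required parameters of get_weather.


Parameters of get_weather and their required/optional flag:
  city: required
  units: optional
city


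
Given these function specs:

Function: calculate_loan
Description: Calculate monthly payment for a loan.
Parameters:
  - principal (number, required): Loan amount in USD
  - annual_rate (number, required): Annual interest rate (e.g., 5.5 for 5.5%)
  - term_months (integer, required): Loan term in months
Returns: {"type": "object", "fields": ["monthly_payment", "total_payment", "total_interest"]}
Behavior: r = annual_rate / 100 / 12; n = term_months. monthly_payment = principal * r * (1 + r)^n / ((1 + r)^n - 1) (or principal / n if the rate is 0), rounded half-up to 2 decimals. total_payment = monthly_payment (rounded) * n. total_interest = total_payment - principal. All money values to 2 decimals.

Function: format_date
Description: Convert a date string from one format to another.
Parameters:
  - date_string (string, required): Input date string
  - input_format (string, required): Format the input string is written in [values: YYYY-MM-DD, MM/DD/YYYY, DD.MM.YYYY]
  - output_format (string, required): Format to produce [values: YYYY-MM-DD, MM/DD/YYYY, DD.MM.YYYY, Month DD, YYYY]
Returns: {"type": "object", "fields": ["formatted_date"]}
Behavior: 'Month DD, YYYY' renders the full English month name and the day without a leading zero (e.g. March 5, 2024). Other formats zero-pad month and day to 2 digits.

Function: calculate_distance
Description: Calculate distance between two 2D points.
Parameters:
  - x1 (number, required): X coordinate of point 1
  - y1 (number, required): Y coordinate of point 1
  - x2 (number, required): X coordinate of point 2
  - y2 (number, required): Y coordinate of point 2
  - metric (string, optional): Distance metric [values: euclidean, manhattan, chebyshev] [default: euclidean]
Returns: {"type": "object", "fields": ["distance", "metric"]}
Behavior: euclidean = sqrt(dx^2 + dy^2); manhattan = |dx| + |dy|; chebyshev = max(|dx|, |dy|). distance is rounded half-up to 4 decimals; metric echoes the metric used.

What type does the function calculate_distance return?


The calculate_distance spec declares Returns: {"type": "object", "fields": ["distance", "metric"]}
Type:
object


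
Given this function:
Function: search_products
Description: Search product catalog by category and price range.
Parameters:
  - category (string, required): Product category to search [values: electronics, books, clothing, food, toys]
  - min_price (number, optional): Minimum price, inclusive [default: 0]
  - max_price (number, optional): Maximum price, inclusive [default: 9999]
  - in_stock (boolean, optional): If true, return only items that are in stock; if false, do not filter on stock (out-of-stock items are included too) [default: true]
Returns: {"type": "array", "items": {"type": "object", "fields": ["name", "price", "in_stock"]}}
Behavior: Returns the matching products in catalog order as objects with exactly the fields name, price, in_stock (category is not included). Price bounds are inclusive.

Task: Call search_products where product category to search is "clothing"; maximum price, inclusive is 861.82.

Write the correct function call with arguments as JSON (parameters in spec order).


Mapping each described value to its parameter name:
  'Product category to search' -> category = "clothing"
  'Maximum price, inclusive' -> max_price = 861.82
search_products({"category": "clothing", "max_price": 861.82})


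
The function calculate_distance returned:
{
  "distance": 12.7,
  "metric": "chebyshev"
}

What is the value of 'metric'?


chebyshev


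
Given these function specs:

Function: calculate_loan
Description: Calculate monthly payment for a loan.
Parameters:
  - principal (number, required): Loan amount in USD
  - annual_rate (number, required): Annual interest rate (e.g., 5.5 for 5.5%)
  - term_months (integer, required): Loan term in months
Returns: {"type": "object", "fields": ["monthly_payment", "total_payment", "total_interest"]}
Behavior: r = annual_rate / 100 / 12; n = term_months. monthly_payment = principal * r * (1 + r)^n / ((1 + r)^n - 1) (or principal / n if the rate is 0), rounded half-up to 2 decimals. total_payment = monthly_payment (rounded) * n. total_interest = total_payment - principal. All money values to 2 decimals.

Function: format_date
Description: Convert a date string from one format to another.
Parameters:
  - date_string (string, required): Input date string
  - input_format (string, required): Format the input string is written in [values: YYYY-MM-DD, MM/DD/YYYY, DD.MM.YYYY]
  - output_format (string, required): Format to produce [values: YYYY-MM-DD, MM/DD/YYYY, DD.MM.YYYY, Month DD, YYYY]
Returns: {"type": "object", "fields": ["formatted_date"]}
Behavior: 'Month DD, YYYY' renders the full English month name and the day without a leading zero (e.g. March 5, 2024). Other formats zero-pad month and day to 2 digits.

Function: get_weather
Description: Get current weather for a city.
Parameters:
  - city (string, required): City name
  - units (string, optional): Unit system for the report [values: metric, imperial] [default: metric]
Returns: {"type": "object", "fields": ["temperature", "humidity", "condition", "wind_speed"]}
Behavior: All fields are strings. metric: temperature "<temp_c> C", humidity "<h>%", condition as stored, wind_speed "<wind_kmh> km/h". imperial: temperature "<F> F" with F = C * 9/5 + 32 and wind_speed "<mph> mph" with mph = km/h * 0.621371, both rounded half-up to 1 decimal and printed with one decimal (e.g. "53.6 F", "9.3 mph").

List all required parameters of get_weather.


Parameters of get_weather and their required/optional flag:
  city: required
  units: optional
city


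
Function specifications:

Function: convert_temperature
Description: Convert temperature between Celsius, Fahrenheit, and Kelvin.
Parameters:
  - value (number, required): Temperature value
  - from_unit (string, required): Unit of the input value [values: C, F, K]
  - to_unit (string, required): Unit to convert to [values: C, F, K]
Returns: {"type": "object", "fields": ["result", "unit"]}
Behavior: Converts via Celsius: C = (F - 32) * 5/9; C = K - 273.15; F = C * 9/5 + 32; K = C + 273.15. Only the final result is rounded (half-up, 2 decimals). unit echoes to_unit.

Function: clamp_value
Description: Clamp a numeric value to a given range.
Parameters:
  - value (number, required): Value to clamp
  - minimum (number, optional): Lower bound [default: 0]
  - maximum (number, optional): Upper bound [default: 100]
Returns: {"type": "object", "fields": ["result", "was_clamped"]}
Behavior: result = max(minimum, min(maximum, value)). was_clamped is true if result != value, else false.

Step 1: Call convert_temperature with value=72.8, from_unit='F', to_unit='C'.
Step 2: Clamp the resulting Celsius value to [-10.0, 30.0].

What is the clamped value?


Step 1: convert_temperature(value=72.8, from_unit=F, to_unit=C)
  To C: (72.8 - 32) * 5/9 = 22.666667
  Target is C: 22.666667
  Round to 2 decimals: 22.67
  -> result = 22.67 C
Step 2: clamp_value(value=22.67, minimum=-10.0, maximum=30.0)
  result = max(-10.0, min(30.0, 22.67)) = max(-10.0, 22.67) = 22.67
  was_clamped = (22.67 != 22.67) = false
  -> result = 22.67
22.67


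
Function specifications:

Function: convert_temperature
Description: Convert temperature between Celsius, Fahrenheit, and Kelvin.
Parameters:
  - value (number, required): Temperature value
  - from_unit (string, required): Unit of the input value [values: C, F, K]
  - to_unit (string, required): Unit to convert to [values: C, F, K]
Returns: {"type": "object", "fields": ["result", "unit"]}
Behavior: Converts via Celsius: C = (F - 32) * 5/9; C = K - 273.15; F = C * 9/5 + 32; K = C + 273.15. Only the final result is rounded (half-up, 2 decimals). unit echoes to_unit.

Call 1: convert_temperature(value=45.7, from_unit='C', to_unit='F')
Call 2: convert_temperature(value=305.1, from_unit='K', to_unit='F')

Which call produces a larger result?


Call 1:
  Input already in C: 45.7
  To F: 45.7 * 9/5 + 32 = 114.26
  Round to 2 decimals: 114.26
  -> 114.26 F
Call 2:
  To C: 305.1 - 273.15 = 31.95
  To F: 31.95 * 9/5 + 32 = 89.51
  Round to 2 decimals: 89.51
  -> 89.51 F
Call 1 (114.26 F)


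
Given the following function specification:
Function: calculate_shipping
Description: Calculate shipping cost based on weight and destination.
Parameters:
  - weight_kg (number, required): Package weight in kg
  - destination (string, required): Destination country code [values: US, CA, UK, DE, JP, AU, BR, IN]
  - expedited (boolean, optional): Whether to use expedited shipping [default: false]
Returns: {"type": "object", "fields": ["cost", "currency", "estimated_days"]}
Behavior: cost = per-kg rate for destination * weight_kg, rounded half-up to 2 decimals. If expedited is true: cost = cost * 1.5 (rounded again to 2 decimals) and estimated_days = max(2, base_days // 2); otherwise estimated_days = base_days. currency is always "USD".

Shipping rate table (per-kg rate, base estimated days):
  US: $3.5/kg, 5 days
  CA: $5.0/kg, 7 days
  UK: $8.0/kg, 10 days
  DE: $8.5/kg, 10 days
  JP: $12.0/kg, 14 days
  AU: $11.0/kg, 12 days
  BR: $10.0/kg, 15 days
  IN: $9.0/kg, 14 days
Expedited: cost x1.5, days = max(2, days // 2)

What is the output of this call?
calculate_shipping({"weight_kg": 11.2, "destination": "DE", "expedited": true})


Rate for DE: $8.5/kg, base 10 days
cost = 8.5 * 11.2 = 95.2 -> 95.20
expedited: cost = 95.20 * 1.5 = 142.8 -> 142.80; estimated_days = max(2, 10 // 2) = 5
Output:
{"cost": 142.8, "currency": "USD", "estimated_days": 5}


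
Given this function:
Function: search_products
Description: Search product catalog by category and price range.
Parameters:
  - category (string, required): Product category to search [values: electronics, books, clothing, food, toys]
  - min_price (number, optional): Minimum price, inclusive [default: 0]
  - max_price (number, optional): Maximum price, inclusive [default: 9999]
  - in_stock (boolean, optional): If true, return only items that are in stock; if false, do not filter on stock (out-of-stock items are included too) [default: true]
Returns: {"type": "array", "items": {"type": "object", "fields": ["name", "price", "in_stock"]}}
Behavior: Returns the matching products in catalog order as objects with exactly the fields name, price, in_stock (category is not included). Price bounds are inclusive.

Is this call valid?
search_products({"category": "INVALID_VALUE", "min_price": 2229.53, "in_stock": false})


Checking parameter values...
Parameter 'category' has value 'INVALID_VALUE' not in allowed: electronics, books, clothing, food, toys
Invalid - 'category' must be one of electronics, books, clothing, food, toys


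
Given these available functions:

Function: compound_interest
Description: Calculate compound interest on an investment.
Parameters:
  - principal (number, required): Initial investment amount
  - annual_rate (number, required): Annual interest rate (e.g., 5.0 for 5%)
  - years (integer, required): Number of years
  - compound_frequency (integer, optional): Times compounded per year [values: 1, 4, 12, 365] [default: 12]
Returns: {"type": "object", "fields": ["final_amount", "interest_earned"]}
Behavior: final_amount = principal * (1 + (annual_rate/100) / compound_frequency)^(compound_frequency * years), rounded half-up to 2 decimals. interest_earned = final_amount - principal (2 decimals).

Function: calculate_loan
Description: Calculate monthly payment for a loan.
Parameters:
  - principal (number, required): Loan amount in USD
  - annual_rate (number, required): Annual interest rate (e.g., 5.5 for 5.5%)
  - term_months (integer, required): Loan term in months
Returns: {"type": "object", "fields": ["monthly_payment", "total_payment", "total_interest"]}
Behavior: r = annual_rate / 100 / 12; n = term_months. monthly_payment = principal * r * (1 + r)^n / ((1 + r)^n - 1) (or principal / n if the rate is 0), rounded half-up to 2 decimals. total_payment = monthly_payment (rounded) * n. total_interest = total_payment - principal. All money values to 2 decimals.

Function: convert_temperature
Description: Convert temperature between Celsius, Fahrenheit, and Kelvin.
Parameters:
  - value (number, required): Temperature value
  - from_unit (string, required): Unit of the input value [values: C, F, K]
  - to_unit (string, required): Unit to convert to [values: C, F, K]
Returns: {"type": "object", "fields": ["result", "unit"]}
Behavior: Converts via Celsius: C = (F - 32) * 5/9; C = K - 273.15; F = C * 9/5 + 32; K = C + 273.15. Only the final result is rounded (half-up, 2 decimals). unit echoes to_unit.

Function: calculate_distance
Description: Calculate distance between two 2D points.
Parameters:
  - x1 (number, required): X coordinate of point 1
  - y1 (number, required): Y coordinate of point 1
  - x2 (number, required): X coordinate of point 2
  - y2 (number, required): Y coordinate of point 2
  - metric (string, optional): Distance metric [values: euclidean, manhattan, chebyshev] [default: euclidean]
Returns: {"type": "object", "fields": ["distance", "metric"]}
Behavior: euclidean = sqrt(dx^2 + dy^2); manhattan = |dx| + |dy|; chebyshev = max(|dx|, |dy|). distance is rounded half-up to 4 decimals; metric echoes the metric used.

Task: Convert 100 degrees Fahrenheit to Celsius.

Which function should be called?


The task needs a function whose description is: Convert temperature between Celsius, Fahrenheit, and Kelvin.
convert_temperature


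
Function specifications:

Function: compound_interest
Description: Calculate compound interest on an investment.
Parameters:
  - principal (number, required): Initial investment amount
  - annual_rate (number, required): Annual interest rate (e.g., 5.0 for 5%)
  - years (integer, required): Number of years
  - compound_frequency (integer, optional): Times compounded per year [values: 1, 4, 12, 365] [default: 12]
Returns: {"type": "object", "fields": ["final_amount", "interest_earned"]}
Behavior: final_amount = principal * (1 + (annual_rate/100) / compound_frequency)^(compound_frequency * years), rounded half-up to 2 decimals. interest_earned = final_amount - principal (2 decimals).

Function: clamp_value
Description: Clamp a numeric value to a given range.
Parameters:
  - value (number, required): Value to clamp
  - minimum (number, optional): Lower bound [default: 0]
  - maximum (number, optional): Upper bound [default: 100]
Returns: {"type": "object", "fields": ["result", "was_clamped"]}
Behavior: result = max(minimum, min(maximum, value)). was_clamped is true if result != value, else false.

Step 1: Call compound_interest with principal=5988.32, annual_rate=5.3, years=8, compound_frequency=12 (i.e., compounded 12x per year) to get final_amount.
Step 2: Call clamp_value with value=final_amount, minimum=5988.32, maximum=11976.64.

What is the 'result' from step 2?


Step 1: compound_interest
  rate per period = 5.3/100/12 = 0.004416666667 (keep full precision); periods = 12 * 8 = 96
  (1 + 0.004416666667)^96 = 1.52663568
  final_amount = 5988.32 * 1.52663568 = 9141.982996 -> 9141.98
  interest_earned = 9141.98 - 5988.32 = 3153.66
  -> final_amount = 9141.98
Step 2: clamp_value(value=9141.98, minimum=5988.32, maximum=11976.64)
  result = max(5988.32, min(11976.64, 9141.98)) = max(5988.32, 9141.98) = 9141.98
  was_clamped = (9141.98 != 9141.98) = false
  -> result = 9141.98
9141.98


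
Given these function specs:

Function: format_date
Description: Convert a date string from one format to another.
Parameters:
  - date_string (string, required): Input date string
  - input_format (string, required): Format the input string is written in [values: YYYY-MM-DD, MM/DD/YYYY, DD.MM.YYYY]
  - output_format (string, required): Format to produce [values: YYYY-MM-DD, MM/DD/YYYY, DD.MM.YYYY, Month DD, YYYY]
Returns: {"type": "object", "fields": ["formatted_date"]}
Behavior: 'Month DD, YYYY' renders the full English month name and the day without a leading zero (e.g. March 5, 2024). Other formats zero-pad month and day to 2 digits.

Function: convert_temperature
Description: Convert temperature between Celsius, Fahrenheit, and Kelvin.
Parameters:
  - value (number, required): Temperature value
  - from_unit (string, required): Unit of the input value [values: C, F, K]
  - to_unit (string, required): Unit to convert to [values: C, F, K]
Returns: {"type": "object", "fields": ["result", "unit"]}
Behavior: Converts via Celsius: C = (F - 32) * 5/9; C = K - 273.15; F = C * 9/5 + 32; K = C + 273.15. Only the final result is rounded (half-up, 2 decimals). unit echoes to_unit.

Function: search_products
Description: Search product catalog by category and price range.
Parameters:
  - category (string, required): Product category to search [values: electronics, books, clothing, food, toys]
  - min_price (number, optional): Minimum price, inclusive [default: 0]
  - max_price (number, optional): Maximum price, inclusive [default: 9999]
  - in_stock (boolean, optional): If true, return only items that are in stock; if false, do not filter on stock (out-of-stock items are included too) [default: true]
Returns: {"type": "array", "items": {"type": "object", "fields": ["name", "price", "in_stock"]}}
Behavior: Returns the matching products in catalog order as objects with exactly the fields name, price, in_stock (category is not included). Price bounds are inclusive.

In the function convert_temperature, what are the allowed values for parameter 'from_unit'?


The convert_temperature spec declares:
  - from_unit (string, required): Unit of the input value [values: C, F, K]
Allowed values:
C, F, K


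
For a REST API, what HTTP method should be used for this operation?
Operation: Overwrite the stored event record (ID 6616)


GET = read, POST = create, PUT = update/replace, DELETE = remove
This operation is an update/replace.
PUT


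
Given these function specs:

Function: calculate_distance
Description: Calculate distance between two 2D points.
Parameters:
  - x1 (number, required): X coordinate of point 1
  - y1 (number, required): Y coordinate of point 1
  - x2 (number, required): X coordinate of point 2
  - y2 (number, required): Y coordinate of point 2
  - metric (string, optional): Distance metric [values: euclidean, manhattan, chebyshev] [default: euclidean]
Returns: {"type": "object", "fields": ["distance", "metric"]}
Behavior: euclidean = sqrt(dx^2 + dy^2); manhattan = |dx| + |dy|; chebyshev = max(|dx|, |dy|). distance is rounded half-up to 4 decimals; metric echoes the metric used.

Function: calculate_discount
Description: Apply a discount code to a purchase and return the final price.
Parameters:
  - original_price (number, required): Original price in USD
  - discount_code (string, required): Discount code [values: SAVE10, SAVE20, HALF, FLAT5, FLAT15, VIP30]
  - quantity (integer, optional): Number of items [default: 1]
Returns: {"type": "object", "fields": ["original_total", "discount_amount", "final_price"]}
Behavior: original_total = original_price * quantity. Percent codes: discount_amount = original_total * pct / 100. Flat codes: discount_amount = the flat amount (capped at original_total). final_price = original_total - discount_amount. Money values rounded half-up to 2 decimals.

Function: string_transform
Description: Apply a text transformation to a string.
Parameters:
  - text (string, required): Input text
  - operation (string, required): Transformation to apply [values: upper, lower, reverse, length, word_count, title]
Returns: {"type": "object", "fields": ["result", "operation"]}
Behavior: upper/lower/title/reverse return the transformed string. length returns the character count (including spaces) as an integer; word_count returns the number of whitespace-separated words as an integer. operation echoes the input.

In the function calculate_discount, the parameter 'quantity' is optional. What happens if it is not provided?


The calculate_discount spec declares:
  - quantity (integer, optional): Number of items [default: 1]
It defaults to 1


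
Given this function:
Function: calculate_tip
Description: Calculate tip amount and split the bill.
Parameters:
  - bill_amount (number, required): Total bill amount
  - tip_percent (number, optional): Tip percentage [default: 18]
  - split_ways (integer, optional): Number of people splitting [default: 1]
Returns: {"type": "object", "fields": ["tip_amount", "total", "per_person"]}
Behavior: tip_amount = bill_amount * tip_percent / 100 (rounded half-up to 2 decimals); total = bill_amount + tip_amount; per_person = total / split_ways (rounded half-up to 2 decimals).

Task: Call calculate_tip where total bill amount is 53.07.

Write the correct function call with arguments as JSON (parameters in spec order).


Mapping each described value to its parameter name:
  'Total bill amount' -> bill_amount = 53.07
calculate_tip({"bill_amount": 53.07})


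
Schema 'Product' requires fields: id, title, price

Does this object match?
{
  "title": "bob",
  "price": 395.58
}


Checking required fields...
Missing: id
Invalid - missing required field 'id'


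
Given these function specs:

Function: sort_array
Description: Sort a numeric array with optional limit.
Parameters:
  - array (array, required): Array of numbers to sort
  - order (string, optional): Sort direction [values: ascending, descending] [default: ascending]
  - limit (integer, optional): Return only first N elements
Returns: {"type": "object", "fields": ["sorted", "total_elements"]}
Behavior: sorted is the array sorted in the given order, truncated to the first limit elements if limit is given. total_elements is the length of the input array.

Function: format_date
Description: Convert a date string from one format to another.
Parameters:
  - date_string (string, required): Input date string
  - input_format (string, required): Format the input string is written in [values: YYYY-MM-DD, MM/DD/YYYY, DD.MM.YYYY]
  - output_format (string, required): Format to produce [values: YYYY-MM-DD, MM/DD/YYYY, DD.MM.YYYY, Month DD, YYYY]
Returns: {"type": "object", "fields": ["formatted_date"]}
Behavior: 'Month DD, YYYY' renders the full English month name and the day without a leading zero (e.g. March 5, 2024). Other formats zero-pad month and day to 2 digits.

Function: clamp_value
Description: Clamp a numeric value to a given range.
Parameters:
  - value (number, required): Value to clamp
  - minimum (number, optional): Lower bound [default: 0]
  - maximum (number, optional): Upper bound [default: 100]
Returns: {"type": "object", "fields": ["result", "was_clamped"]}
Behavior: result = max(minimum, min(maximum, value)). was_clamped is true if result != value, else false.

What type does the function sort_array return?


The sort_array spec declares Returns: {"type": "object", "fields": ["sorted", "total_elements"]}
Type:
object


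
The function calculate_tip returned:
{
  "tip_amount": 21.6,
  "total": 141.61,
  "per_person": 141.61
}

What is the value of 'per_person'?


141.61


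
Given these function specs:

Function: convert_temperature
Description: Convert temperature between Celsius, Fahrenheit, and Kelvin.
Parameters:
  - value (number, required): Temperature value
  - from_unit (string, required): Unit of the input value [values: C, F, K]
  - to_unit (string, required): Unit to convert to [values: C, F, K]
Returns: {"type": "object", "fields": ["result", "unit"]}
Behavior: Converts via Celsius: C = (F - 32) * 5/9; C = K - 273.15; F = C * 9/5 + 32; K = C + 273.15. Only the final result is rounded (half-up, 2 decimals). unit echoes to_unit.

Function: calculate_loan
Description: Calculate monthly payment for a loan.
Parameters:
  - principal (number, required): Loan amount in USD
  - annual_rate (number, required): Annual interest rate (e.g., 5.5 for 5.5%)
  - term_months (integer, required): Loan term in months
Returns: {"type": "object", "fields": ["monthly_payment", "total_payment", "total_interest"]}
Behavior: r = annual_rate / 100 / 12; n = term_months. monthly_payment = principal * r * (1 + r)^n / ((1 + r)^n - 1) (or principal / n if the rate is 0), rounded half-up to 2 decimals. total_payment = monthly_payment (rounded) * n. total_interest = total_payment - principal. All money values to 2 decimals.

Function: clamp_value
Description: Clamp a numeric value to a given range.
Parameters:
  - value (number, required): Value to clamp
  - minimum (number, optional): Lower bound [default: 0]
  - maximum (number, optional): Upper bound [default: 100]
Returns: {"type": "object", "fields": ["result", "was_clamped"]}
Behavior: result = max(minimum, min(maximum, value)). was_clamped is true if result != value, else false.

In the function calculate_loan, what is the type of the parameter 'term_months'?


The calculate_loan spec declares:
  - term_months (integer, required): Loan term in months
Type:
integer


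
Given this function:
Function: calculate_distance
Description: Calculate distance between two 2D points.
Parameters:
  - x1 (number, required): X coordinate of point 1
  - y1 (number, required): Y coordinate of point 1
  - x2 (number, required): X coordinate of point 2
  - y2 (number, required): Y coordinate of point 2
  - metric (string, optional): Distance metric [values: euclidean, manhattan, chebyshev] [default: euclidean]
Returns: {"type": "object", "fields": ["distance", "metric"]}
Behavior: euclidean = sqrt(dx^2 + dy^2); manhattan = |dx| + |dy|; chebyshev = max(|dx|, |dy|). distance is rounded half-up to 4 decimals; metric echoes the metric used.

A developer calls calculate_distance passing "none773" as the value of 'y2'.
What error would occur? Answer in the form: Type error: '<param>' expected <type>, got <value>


Spec: 'y2' is declared as number; "none773" is a string.
Type error: 'y2' expected number, got "none773"


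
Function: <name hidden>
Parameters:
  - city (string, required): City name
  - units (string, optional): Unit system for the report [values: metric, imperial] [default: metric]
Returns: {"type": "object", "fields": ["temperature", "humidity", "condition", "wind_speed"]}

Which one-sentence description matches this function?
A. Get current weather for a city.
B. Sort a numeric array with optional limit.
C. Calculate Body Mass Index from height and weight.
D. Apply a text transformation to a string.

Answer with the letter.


Parameters city, units and return ["temperature", "humidity", "condition", "wind_speed"] fit: Get current weather for a city.
A


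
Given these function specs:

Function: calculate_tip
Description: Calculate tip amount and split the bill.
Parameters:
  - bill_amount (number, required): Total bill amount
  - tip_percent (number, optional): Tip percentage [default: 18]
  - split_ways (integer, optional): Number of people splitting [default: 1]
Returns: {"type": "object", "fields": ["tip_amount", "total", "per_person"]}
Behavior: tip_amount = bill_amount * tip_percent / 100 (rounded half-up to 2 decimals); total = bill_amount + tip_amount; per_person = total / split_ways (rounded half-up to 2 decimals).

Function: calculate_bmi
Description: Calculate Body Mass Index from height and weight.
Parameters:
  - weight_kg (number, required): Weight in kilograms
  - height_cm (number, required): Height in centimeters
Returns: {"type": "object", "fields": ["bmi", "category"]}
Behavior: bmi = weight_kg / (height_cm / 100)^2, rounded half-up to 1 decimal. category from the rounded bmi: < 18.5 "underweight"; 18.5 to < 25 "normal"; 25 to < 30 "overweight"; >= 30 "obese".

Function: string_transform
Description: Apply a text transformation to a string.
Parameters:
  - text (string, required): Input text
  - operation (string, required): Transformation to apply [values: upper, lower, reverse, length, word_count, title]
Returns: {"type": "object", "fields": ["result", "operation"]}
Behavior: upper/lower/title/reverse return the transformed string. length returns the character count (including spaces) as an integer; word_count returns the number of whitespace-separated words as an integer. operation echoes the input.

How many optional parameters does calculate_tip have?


Parameters of calculate_tip: bill_amount (required), tip_percent (optional), split_ways (optional)
Optional count:
2
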